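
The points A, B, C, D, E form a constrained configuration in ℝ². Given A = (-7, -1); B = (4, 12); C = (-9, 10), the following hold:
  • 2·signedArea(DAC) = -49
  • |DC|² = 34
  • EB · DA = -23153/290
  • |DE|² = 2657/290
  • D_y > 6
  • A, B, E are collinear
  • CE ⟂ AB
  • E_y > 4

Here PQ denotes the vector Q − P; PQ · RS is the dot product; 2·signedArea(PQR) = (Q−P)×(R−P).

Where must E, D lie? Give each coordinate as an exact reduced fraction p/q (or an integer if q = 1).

1. E_x = -699/290  [A, B, E are collinear ∩ CE ⟂ AB]
2. E_y = 1283/290  [A, B, E are collinear ∩ CE ⟂ AB]
   → E = (-699/290, 1283/290)
3. D_x = -4  [2·signedArea(DAC) = -49 ∩ EB · DA = -23153/290]
4. D_y = 7  [2·signedArea(DAC) = -49 ∩ EB · DA = -23153/290]
   → D = (-4, 7)

D = (-4, 7)
E = (-699/290, 1283/290)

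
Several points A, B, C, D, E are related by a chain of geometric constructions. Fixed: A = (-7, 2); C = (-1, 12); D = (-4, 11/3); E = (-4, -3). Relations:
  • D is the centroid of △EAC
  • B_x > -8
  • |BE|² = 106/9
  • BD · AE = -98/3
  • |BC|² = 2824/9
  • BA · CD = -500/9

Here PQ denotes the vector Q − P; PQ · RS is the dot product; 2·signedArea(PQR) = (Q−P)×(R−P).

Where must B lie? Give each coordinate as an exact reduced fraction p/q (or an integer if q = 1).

B = (-7, -14/3)

1. B_x = -7  [BA · CD = -500/9 ∩ BD · AE = -98/3]
2. B_y = -14/3  [BA · CD = -500/9 ∩ BD · AE = -98/3]
   → B = (-7, -14/3)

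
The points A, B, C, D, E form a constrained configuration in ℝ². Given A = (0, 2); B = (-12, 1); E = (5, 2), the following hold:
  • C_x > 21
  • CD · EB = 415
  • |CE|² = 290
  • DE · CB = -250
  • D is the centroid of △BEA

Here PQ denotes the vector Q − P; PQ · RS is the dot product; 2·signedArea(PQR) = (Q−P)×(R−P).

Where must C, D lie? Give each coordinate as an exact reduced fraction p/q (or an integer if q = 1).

C = (22, 3)
D = (-7/3, 5/3)

1. D_x = -7/3  [D is the centroid of △BEA]
2. D_y = 5/3  [D is the centroid of △BEA]
   → D = (-7/3, 5/3)
3. C_x = 22  [CD · EB = 415 ∩ DE · CB = -250]
4. C_y = 3  [CD · EB = 415 ∩ DE · CB = -250]
   → C = (22, 3)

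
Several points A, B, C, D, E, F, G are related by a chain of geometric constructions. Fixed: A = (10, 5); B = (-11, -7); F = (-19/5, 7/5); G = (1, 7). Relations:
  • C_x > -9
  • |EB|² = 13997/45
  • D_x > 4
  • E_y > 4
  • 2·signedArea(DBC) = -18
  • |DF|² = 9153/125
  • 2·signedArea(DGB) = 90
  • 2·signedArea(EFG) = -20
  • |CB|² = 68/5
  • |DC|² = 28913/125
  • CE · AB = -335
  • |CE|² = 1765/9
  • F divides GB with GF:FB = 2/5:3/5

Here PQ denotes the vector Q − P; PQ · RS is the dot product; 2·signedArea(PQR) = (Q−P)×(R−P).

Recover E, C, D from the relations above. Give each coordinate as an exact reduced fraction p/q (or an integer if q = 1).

1. E_x = 12/5  [line -28/5·x + 24/5·y + -8 = 0 ∩ |EB|² = 13997/45]
2. E_y = 67/15  [line -28/5·x + 24/5·y + -8 = 0 ∩ |EB|² = 13997/45]
   → E = (12/5, 67/15)
3. C_x = -43/5  [line 21·x + 12·y + 231 = 0 ∩ |CE|² = 1765/9]
4. C_y = -21/5  [line 21·x + 12·y + 231 = 0 ∩ |CE|² = 1765/9]
   → C = (-43/5, -21/5)
5. D_x = 112/25  [line -14/5·x + 12/5·y + 4 = 0 ∩ |DC|² = 28913/125]
6. D_y = 89/25  [line -14/5·x + 12/5·y + 4 = 0 ∩ |DC|² = 28913/125]
   → D = (112/25, 89/25)

C = (-43/5, -21/5)
D = (112/25, 89/25)
E = (12/5, 67/15)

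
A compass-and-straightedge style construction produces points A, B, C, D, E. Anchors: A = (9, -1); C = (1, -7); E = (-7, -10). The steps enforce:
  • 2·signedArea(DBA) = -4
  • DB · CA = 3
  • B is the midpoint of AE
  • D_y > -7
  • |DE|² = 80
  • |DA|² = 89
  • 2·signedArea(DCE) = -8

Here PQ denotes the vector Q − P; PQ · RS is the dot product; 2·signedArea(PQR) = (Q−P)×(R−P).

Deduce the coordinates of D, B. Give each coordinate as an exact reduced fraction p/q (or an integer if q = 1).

1. D_x = 1  [line 3·x + -8·y + -51 = 0 ∩ |DE|² = 80]
2. D_y = -6  [line 3·x + -8·y + -51 = 0 ∩ |DE|² = 80]
   → D = (1, -6)
3. B_x = 1  [B is the midpoint of AE]
4. B_y = -11/2  [B is the midpoint of AE]
   → B = (1, -11/2)

B = (1, -11/2)
D = (1, -6)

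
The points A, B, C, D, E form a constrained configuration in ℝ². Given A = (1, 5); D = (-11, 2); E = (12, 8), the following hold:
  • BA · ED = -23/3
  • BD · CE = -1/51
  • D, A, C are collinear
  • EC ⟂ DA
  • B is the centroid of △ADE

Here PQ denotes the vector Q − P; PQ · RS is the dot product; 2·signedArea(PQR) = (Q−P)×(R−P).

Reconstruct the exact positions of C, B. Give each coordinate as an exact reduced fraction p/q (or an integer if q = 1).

1. C_x = 205/17  [D, A, C are collinear ∩ EC ⟂ DA]
2. C_y = 132/17  [D, A, C are collinear ∩ EC ⟂ DA]
   → C = (205/17, 132/17)
3. B_x = 2/3  [B is the centroid of △ADE]
4. B_y = 5  [B is the centroid of △ADE]
   → B = (2/3, 5)

B = (2/3, 5)
C = (205/17, 132/17)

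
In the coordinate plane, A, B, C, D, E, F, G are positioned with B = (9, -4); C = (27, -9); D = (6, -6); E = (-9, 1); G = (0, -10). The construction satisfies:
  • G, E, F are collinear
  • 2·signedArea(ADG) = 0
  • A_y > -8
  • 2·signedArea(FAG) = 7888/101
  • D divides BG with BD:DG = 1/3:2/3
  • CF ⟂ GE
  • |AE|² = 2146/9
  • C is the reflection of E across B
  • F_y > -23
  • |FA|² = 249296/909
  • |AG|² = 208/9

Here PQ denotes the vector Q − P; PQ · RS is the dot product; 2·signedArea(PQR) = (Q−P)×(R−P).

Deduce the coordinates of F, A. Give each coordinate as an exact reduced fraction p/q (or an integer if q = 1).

1. F_x = 1044/101  [G, E, F are collinear ∩ CF ⟂ GE]
2. F_y = -2286/101  [G, E, F are collinear ∩ CF ⟂ GE]
   → F = (1044/101, -2286/101)
3. A_x = 4  [2·signedArea(ADG) = 0 ∩ 2·signedArea(FAG) = 7888/101]
4. A_y = -22/3  [2·signedArea(ADG) = 0 ∩ 2·signedArea(FAG) = 7888/101]
   → A = (4, -22/3)

A = (4, -22/3)
F = (1044/101, -2286/101)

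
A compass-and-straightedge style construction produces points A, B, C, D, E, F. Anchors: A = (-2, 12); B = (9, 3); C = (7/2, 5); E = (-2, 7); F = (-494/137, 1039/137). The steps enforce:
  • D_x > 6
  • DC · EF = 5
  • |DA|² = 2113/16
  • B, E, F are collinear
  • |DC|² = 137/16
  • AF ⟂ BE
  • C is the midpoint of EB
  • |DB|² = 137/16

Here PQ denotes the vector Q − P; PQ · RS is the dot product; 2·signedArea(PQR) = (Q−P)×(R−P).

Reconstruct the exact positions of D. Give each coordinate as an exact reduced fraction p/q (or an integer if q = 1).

D = (25/4, 4)

1. D_x = 25/4  [line 220/137·x + -80/137·y + -1055/137 = 0 ∩ |DC|² = 137/16]
2. D_y = 4  [line 220/137·x + -80/137·y + -1055/137 = 0 ∩ |DC|² = 137/16]
   → D = (25/4, 4)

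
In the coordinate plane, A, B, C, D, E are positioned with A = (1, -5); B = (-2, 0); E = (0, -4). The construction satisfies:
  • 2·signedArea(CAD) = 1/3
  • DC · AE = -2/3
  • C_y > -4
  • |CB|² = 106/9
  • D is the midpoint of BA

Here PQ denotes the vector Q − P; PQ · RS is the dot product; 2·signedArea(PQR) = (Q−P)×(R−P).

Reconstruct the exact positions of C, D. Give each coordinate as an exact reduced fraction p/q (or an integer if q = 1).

C = (-1/3, -3)
D = (-1/2, -5/2)

1. D_x = -1/2  [D is the midpoint of BA]
2. D_y = -5/2  [D is the midpoint of BA]
   → D = (-1/2, -5/2)
3. C_x = -1/3  [2·signedArea(CAD) = 1/3 ∩ DC · AE = -2/3]
4. C_y = -3  [2·signedArea(CAD) = 1/3 ∩ DC · AE = -2/3]
   → C = (-1/3, -3)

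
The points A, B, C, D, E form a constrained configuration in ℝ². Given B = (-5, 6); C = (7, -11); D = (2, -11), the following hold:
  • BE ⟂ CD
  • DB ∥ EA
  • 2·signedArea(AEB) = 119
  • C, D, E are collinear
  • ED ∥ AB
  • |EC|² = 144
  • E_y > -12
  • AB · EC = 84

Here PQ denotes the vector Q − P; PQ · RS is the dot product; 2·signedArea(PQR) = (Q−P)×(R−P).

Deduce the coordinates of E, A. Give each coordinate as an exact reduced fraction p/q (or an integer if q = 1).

1. E_x = -5  [C, D, E are collinear ∩ BE ⟂ CD]
2. E_y = -11  [C, D, E are collinear ∩ BE ⟂ CD]
   → E = (-5, -11)
3. A_x = -12  [ED ∥ AB ∩ DB ∥ EA]
4. A_y = 6  [ED ∥ AB ∩ DB ∥ EA]
   → A = (-12, 6)

A = (-12, 6)
E = (-5, -11)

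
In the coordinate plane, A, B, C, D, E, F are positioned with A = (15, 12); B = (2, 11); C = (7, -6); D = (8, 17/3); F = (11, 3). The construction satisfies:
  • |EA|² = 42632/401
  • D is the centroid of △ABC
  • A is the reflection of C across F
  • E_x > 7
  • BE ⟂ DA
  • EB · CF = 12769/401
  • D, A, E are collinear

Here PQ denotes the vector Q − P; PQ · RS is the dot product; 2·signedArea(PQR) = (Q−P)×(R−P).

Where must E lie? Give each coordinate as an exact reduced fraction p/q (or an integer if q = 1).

E = (2949/401, 2038/401)

1. E_x = 2949/401  [D, A, E are collinear ∩ BE ⟂ DA]
2. E_y = 2038/401  [D, A, E are collinear ∩ BE ⟂ DA]
   → E = (2949/401, 2038/401)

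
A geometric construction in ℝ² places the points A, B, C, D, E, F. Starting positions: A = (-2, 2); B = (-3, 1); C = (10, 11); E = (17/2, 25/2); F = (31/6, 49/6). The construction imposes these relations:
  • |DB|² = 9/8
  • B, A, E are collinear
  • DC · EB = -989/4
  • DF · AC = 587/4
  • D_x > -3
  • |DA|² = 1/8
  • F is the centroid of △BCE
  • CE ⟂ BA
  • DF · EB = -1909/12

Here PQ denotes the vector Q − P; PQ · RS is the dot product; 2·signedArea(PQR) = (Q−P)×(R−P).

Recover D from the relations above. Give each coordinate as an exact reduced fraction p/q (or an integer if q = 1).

1. D_x = -9/4  [DC · EB = -989/4 ∩ DF · AC = 587/4]
2. D_y = 7/4  [DC · EB = -989/4 ∩ DF · AC = 587/4]
   → D = (-9/4, 7/4)

D = (-9/4, 7/4)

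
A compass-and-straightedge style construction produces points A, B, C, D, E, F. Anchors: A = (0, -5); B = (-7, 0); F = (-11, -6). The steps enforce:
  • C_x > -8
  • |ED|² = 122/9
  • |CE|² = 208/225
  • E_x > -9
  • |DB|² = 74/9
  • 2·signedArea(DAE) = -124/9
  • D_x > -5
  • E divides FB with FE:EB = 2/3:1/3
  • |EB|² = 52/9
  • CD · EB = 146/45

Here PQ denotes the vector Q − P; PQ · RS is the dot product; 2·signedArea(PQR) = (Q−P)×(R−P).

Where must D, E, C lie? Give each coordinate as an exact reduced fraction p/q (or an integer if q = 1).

C = (-39/5, -6/5)
D = (-14/3, -5/3)
E = (-25/3, -2)

1. E_x = -25/3  [E divides FB with FE:EB = 2/3:1/3]
2. E_y = -2  [E divides FB with FE:EB = 2/3:1/3]
   → E = (-25/3, -2)
3. D_x = -14/3  [line -3·x + -25/3·y + -251/9 = 0 ∩ |DB|² = 74/9]
4. D_y = -5/3  [line -3·x + -25/3·y + -251/9 = 0 ∩ |DB|² = 74/9]
   → D = (-14/3, -5/3)
5. C_x = -39/5  [line -4/3·x + -2·y + -64/5 = 0 ∩ |CE|² = 208/225]
6. C_y = -6/5  [line -4/3·x + -2·y + -64/5 = 0 ∩ |CE|² = 208/225]
   → C = (-39/5, -6/5)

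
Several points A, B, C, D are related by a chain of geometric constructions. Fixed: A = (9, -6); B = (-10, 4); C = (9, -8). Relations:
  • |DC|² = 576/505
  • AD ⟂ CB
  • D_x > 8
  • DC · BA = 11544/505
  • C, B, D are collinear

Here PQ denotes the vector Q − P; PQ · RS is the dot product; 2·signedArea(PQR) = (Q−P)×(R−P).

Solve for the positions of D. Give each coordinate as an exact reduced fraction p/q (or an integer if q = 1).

D = (4089/505, -3752/505)

1. D_x = 4089/505  [C, B, D are collinear ∩ AD ⟂ CB]
2. D_y = -3752/505  [C, B, D are collinear ∩ AD ⟂ CB]
   → D = (4089/505, -3752/505)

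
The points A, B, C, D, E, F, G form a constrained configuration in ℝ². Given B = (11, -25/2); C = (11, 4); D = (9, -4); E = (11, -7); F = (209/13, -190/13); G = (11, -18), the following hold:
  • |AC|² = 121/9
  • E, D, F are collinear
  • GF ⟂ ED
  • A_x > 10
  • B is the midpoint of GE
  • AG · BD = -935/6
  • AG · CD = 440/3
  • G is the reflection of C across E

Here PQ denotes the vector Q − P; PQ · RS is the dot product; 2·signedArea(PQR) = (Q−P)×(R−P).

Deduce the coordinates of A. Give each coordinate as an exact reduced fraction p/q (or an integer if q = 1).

1. A_x = 11  [AG · CD = 440/3 ∩ AG · BD = -935/6]
2. A_y = 1/3  [AG · CD = 440/3 ∩ AG · BD = -935/6]
   → A = (11, 1/3)

A = (11, 1/3)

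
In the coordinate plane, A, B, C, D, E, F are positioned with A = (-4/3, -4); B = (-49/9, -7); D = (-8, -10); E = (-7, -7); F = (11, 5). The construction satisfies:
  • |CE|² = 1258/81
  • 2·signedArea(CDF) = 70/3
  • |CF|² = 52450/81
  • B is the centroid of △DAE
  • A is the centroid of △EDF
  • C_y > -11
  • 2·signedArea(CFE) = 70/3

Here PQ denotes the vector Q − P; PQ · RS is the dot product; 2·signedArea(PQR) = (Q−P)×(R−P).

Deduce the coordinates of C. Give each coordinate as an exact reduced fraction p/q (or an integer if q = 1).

1. C_x = -86/9  [2·signedArea(CDF) = 70/3 ∩ 2·signedArea(CFE) = 70/3]
2. C_y = -10  [2·signedArea(CDF) = 70/3 ∩ 2·signedArea(CFE) = 70/3]
   → C = (-86/9, -10)

C = (-86/9, -10)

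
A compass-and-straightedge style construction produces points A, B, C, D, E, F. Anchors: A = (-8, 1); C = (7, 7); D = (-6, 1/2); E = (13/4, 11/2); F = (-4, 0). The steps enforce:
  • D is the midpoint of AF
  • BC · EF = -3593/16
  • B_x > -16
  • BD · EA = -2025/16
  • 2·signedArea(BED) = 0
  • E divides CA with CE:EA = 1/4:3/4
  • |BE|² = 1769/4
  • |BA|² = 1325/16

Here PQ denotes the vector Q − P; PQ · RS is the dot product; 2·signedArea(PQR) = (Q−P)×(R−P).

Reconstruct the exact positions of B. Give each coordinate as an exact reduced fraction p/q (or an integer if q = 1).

1. B_x = -61/4  [2·signedArea(BED) = 0 ∩ BC · EF = -3593/16]
2. B_y = -9/2  [2·signedArea(BED) = 0 ∩ BC · EF = -3593/16]
   → B = (-61/4, -9/2)

B = (-61/4, -9/2)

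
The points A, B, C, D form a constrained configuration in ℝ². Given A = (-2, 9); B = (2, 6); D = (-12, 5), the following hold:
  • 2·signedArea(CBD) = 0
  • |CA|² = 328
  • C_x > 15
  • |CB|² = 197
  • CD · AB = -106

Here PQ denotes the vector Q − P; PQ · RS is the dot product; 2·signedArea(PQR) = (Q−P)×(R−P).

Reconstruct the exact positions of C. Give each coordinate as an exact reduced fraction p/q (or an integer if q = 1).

C = (16, 7)

1. C_x = 16  [2·signedArea(CBD) = 0 ∩ CD · AB = -106]
2. C_y = 7  [2·signedArea(CBD) = 0 ∩ CD · AB = -106]
   → C = (16, 7)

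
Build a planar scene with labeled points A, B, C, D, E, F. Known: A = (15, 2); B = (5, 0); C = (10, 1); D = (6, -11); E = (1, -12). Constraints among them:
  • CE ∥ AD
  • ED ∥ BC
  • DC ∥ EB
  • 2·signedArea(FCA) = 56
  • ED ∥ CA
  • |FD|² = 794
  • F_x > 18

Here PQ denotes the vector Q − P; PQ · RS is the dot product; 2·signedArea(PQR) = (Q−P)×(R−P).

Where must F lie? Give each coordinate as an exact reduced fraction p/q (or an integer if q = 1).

1. F_x = 19  [line -1·x + 5·y + -51 = 0 ∩ |FD|² = 794]
2. F_y = 14  [line -1·x + 5·y + -51 = 0 ∩ |FD|² = 794]
   → F = (19, 14)

F = (19, 14)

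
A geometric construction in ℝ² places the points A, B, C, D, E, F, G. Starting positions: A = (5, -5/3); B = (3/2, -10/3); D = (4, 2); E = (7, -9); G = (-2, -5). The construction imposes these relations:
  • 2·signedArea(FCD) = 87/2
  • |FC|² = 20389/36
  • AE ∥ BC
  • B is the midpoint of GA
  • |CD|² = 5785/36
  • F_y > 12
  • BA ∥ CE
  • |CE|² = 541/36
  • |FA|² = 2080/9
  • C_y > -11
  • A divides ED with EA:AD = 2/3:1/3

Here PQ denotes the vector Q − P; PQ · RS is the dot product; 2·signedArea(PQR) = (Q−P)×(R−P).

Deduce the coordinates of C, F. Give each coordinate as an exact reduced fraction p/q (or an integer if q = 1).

C = (7/2, -32/3)
F = (1, 13)

1. C_x = 7/2  [BA ∥ CE ∩ AE ∥ BC]
2. C_y = -32/3  [BA ∥ CE ∩ AE ∥ BC]
   → C = (7/2, -32/3)
3. F_x = 1  [line -38/3·x + 1/2·y + 37/6 = 0 ∩ |FA|² = 2080/9]
4. F_y = 13  [line -38/3·x + 1/2·y + 37/6 = 0 ∩ |FA|² = 2080/9]
   → F = (1, 13)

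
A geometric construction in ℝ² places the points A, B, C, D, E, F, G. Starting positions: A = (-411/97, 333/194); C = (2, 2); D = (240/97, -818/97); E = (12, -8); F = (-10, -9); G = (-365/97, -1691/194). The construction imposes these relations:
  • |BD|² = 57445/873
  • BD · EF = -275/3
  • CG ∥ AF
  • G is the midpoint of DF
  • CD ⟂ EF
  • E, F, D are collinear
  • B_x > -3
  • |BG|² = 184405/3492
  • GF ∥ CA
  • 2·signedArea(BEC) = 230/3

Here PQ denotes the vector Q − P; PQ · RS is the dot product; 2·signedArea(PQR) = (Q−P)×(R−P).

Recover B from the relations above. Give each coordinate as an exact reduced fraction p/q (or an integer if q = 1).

1. B_x = -2  [2·signedArea(BEC) = 230/3 ∩ BD · EF = -275/3]
2. B_y = -5/3  [2·signedArea(BEC) = 230/3 ∩ BD · EF = -275/3]
   → B = (-2, -5/3)

B = (-2, -5/3)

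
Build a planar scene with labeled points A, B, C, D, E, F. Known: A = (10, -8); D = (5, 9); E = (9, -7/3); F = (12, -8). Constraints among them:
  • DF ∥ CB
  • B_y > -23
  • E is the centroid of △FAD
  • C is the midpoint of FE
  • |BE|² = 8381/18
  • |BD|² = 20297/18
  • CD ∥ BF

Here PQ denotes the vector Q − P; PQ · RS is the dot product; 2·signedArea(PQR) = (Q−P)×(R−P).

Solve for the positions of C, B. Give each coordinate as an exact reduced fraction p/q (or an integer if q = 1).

1. C_x = 21/2  [C is the midpoint of FE]
2. C_y = -31/6  [C is the midpoint of FE]
   → C = (21/2, -31/6)
3. B_x = 35/2  [CD ∥ BF ∩ DF ∥ CB]
4. B_y = -133/6  [CD ∥ BF ∩ DF ∥ CB]
   → B = (35/2, -133/6)

B = (35/2, -133/6)
C = (21/2, -31/6)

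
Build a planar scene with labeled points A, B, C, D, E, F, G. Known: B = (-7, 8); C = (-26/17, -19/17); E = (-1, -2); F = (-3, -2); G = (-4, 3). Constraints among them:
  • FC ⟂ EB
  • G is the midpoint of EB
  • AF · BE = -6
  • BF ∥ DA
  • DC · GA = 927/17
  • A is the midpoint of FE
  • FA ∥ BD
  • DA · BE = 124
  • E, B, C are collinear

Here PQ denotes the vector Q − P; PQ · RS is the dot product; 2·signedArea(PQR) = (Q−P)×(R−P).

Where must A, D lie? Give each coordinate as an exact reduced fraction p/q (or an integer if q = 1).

A = (-2, -2)
D = (-6, 8)

1. A_x = -2  [A is the midpoint of FE]
2. A_y = -2  [A is the midpoint of FE]
   → A = (-2, -2)
3. D_x = -6  [BF ∥ DA ∩ FA ∥ BD]
4. D_y = 8  [BF ∥ DA ∩ FA ∥ BD]
   → D = (-6, 8)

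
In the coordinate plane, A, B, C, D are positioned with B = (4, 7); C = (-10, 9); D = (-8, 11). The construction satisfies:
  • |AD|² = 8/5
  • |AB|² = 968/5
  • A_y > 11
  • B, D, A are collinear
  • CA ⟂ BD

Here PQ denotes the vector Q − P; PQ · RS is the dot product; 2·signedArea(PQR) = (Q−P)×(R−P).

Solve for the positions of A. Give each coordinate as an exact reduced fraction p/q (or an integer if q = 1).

A = (-46/5, 57/5)

1. A_x = -46/5  [B, D, A are collinear ∩ CA ⟂ BD]
2. A_y = 57/5  [B, D, A are collinear ∩ CA ⟂ BD]
   → A = (-46/5, 57/5)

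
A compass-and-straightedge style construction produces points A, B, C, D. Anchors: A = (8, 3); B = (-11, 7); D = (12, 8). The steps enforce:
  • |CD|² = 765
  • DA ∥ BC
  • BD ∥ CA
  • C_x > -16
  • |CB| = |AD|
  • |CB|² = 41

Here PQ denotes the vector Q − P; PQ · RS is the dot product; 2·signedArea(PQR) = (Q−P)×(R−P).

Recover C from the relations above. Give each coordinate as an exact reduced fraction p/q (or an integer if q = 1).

1. C_x = -15  [BD ∥ CA ∩ DA ∥ BC]
2. C_y = 2  [BD ∥ CA ∩ DA ∥ BC]
   → C = (-15, 2)

C = (-15, 2)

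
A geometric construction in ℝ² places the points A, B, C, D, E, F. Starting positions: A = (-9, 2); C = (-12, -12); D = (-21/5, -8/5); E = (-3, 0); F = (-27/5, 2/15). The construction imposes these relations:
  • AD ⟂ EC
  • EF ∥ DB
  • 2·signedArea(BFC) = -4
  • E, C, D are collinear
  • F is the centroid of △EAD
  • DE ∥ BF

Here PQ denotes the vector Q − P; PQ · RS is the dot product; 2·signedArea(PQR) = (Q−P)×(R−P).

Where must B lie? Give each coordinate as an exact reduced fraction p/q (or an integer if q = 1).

1. B_x = -33/5  [DE ∥ BF ∩ EF ∥ DB]
2. B_y = -22/15  [DE ∥ BF ∩ EF ∥ DB]
   → B = (-33/5, -22/15)

B = (-33/5, -22/15)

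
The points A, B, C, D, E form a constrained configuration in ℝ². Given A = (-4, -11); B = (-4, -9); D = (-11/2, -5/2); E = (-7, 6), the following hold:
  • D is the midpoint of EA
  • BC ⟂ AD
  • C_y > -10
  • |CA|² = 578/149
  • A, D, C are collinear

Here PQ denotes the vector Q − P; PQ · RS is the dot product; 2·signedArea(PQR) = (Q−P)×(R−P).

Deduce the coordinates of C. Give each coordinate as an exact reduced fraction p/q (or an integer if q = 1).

C = (-647/149, -1350/149)

1. C_x = -647/149  [A, D, C are collinear ∩ BC ⟂ AD]
2. C_y = -1350/149  [A, D, C are collinear ∩ BC ⟂ AD]
   → C = (-647/149, -1350/149)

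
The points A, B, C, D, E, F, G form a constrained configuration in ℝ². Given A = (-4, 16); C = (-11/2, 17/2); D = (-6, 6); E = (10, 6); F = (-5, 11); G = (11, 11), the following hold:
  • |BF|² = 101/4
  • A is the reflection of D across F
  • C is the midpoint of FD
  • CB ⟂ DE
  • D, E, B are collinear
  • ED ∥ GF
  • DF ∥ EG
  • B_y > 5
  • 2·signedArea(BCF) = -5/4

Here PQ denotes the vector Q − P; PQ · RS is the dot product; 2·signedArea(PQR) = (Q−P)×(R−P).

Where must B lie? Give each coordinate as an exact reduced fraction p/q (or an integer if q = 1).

1. B_x = -11/2  [D, E, B are collinear ∩ CB ⟂ DE]
2. B_y = 6  [D, E, B are collinear ∩ CB ⟂ DE]
   → B = (-11/2, 6)

B = (-11/2, 6)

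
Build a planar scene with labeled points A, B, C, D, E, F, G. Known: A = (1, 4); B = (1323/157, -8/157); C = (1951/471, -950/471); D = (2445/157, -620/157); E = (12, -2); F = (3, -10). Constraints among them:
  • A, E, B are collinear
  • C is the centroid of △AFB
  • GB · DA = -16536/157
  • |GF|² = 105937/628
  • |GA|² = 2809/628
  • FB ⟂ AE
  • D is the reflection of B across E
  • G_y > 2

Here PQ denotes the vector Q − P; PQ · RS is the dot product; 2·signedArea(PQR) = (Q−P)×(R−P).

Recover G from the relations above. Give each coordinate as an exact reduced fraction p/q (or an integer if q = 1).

G = (897/314, 469/157)

1. G_x = 897/314  [line 2288/157·x + -1248/157·y + -2808/157 = 0 ∩ |GF|² = 105937/628]
2. G_y = 469/157  [line 2288/157·x + -1248/157·y + -2808/157 = 0 ∩ |GF|² = 105937/628]
   → G = (897/314, 469/157)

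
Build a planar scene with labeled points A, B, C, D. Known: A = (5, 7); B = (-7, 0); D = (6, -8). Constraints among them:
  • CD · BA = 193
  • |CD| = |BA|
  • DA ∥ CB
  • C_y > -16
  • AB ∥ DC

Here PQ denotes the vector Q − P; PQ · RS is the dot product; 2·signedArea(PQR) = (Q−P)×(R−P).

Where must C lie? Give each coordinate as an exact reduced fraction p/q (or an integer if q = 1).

1. C_x = -6  [DA ∥ CB ∩ AB ∥ DC]
2. C_y = -15  [DA ∥ CB ∩ AB ∥ DC]
   → C = (-6, -15)

C = (-6, -15)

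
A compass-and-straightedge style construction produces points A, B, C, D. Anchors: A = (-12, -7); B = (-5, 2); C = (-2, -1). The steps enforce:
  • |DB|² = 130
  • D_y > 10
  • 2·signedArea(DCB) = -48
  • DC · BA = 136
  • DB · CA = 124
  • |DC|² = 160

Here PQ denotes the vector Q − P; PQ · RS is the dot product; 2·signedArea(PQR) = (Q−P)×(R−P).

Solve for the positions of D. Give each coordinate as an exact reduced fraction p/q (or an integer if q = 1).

D = (2, 11)

1. D_x = 2  [DB · CA = 124 ∩ DC · BA = 136]
2. D_y = 11  [DB · CA = 124 ∩ DC · BA = 136]
   → D = (2, 11)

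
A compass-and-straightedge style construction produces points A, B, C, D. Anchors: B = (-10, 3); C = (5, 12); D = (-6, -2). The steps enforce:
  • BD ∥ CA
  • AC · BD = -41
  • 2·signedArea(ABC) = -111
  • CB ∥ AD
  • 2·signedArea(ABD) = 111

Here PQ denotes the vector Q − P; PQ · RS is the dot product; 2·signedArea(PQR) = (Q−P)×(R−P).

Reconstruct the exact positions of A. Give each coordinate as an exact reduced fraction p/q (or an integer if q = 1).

A = (9, 7)

1. A_x = 9  [CB ∥ AD ∩ BD ∥ CA]
2. A_y = 7  [CB ∥ AD ∩ BD ∥ CA]
   → A = (9, 7)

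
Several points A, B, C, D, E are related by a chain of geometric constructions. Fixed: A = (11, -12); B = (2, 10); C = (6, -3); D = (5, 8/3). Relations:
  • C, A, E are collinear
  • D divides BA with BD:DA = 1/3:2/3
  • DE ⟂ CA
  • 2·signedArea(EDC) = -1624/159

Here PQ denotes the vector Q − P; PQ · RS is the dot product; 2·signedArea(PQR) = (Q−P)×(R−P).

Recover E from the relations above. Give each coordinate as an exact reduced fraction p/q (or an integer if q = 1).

1. E_x = 178/53  [C, A, E are collinear ∩ DE ⟂ CA]
2. E_y = 93/53  [C, A, E are collinear ∩ DE ⟂ CA]
   → E = (178/53, 93/53)

E = (178/53, 93/53)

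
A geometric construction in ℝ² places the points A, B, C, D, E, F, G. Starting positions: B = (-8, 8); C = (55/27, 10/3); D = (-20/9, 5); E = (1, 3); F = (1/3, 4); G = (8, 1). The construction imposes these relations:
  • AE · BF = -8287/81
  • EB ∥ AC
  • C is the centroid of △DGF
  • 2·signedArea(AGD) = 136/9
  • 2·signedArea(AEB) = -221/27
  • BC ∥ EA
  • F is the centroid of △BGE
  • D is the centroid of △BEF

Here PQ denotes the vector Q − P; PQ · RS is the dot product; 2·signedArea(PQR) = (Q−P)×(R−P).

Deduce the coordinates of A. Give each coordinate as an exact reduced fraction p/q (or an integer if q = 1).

A = (298/27, -5/3)

1. A_x = 298/27  [EB ∥ AC ∩ BC ∥ EA]
2. A_y = -5/3  [EB ∥ AC ∩ BC ∥ EA]
   → A = (298/27, -5/3)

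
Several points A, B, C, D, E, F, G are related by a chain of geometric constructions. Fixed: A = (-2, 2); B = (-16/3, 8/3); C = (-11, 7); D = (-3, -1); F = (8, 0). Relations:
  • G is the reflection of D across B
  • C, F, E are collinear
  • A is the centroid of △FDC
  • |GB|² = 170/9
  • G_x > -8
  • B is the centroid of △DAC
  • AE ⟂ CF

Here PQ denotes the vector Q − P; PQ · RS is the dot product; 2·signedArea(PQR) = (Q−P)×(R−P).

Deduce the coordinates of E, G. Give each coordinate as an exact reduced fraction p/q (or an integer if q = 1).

E = (-298/205, 714/205)
G = (-23/3, 19/3)

1. E_x = -298/205  [C, F, E are collinear ∩ AE ⟂ CF]
2. E_y = 714/205  [C, F, E are collinear ∩ AE ⟂ CF]
   → E = (-298/205, 714/205)
3. G_x = -23/3  [G is the reflection of D across B]
4. G_y = 19/3  [G is the reflection of D across B]
   → G = (-23/3, 19/3)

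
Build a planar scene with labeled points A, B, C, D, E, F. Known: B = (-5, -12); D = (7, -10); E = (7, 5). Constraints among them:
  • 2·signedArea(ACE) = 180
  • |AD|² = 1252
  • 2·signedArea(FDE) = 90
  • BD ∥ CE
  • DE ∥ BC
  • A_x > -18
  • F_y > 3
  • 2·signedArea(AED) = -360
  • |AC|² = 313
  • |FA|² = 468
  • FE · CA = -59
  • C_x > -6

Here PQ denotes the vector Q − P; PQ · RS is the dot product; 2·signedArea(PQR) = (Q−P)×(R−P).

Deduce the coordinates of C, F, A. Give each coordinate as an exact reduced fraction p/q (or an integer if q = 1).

1. C_x = -5  [BD ∥ CE ∩ DE ∥ BC]
2. C_y = 3  [BD ∥ CE ∩ DE ∥ BC]
   → C = (-5, 3)
3. F_x = 1  [2·signedArea(FDE) = 90]
4. A_x = -17  [2·signedArea(ACE) = 180 ∩ 2·signedArea(AED) = -360]
5. A_y = 16  [2·signedArea(ACE) = 180 ∩ 2·signedArea(AED) = -360]
   → A = (-17, 16)
6. F_x = 1  [FE · CA = -59 ∩ 2·signedArea(FDE) = 90]
7. F_y = 4  [FE · CA = -59 ∩ 2·signedArea(FDE) = 90]
   → F = (1, 4)

A = (-17, 16)
C = (-5, 3)
F = (1, 4)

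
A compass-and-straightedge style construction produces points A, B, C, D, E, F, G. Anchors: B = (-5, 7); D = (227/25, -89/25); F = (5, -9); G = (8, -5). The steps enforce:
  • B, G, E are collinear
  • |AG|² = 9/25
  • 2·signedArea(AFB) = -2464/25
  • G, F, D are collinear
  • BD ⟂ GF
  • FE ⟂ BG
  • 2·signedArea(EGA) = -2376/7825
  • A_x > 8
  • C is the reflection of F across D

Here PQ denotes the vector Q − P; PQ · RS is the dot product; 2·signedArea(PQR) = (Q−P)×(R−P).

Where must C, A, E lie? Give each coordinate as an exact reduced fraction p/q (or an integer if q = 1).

A = (209/25, -113/25)
C = (329/25, 47/25)
E = (2621/313, -1673/313)

1. C_x = 329/25  [C is the reflection of F across D]
2. C_y = 47/25  [C is the reflection of F across D]
   → C = (329/25, 47/25)
3. E_x = 2621/313  [B, G, E are collinear ∩ FE ⟂ BG]
4. E_y = -1673/313  [B, G, E are collinear ∩ FE ⟂ BG]
   → E = (2621/313, -1673/313)
5. A_x = 209/25  [2·signedArea(AFB) = -2464/25 ∩ 2·signedArea(EGA) = -2376/7825]
6. A_y = -113/25  [2·signedArea(AFB) = -2464/25 ∩ 2·signedArea(EGA) = -2376/7825]
   → A = (209/25, -113/25)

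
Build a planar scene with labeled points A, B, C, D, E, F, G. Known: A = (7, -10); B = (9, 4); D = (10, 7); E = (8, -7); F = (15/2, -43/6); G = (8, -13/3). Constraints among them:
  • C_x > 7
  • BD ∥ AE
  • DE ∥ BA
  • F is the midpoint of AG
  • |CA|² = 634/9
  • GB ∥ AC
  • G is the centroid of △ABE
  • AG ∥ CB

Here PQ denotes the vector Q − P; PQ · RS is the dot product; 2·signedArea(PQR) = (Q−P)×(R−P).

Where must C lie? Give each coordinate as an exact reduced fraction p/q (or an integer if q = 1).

C = (8, -5/3)

1. C_x = 8  [AG ∥ CB ∩ GB ∥ AC]
2. C_y = -5/3  [AG ∥ CB ∩ GB ∥ AC]
   → C = (8, -5/3)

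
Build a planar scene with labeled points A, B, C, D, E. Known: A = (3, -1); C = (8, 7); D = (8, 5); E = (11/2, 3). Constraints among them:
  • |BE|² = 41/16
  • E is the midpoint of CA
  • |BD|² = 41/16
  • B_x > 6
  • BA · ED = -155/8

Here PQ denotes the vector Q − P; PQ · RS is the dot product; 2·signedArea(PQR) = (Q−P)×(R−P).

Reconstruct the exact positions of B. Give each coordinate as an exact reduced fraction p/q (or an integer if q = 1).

B = (27/4, 4)

1. B_x = 27/4  [line -5/2·x + -2·y + 199/8 = 0 ∩ |BE|² = 41/16]
2. B_y = 4  [line -5/2·x + -2·y + 199/8 = 0 ∩ |BE|² = 41/16]
   → B = (27/4, 4)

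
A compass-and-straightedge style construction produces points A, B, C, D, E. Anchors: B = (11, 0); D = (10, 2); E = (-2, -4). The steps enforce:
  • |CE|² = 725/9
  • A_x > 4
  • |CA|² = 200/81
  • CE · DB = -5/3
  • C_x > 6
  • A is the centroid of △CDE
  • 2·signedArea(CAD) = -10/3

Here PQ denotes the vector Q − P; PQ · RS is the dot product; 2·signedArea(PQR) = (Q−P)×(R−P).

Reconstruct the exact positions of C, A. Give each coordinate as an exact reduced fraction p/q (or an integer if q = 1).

A = (43/9, -8/9)
C = (19/3, -2/3)

1. C_x = 19/3  [line -1·x + 2·y + 23/3 = 0 ∩ |CE|² = 725/9]
2. C_y = -2/3  [line -1·x + 2·y + 23/3 = 0 ∩ |CE|² = 725/9]
   → C = (19/3, -2/3)
3. A_x = 43/9  [A is the centroid of △CDE]
4. A_y = -8/9  [A is the centroid of △CDE]
   → A = (43/9, -8/9)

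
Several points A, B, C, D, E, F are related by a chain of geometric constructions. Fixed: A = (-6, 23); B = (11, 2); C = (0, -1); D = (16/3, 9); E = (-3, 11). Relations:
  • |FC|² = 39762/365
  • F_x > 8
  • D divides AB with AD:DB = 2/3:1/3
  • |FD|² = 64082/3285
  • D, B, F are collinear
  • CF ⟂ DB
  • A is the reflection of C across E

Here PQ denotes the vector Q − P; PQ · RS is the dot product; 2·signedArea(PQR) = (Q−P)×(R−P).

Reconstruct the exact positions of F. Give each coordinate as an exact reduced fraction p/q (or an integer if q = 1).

1. F_x = 2961/365  [D, B, F are collinear ∩ CF ⟂ DB]
2. F_y = 2032/365  [D, B, F are collinear ∩ CF ⟂ DB]
   → F = (2961/365, 2032/365)

F = (2961/365, 2032/365)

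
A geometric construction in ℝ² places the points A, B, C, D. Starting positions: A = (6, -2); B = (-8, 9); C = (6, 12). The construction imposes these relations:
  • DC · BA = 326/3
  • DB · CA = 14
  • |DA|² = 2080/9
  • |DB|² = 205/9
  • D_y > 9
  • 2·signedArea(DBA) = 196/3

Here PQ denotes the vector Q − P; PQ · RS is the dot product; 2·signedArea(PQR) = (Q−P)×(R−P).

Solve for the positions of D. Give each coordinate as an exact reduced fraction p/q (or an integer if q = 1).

D = (-10/3, 10)

1. D_x = -10/3  [DC · BA = 326/3 ∩ 2·signedArea(DBA) = 196/3]
2. D_y = 10  [DC · BA = 326/3 ∩ 2·signedArea(DBA) = 196/3]
   → D = (-10/3, 10)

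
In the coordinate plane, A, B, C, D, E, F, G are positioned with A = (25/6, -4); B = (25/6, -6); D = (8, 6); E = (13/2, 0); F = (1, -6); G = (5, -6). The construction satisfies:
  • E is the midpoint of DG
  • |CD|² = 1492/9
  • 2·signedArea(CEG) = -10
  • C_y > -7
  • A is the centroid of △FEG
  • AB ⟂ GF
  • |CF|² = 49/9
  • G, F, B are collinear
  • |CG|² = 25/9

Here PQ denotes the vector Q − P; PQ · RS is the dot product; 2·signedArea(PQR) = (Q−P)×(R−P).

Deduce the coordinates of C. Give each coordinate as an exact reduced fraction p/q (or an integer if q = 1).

1. C_x = 10/3  [line 6·x + -3/2·y + -29 = 0 ∩ |CF|² = 49/9]
2. C_y = -6  [line 6·x + -3/2·y + -29 = 0 ∩ |CF|² = 49/9]
   → C = (10/3, -6)

C = (10/3, -6)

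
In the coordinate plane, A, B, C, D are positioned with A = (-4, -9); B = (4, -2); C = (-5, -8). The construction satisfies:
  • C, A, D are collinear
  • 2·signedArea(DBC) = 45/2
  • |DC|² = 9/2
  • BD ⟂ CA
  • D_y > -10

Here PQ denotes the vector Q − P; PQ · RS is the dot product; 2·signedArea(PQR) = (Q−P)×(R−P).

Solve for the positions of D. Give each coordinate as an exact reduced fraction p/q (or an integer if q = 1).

1. D_x = -7/2  [C, A, D are collinear ∩ BD ⟂ CA]
2. D_y = -19/2  [C, A, D are collinear ∩ BD ⟂ CA]
   → D = (-7/2, -19/2)

D = (-7/2, -19/2)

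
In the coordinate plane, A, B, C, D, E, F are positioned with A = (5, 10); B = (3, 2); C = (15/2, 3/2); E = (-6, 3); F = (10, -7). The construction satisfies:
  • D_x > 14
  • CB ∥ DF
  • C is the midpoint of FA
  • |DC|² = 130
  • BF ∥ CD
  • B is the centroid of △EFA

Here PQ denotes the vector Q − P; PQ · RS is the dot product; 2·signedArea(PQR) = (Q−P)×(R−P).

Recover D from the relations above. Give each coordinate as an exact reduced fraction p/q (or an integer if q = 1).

1. D_x = 29/2  [CB ∥ DF ∩ BF ∥ CD]
2. D_y = -15/2  [CB ∥ DF ∩ BF ∥ CD]
   → D = (29/2, -15/2)

D = (29/2, -15/2)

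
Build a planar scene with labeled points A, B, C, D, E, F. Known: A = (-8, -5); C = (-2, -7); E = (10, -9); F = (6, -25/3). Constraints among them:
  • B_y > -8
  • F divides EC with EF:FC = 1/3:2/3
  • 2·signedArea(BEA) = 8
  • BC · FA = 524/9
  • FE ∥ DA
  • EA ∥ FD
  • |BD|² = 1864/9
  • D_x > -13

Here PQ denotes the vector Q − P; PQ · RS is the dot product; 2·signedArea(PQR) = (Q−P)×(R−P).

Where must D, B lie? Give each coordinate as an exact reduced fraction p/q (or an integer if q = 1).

1. D_x = -12  [FE ∥ DA ∩ EA ∥ FD]
2. D_y = -13/3  [FE ∥ DA ∩ EA ∥ FD]
   → D = (-12, -13/3)
3. B_x = 2  [BC · FA = 524/9 ∩ 2·signedArea(BEA) = 8]
4. B_y = -23/3  [BC · FA = 524/9 ∩ 2·signedArea(BEA) = 8]
   → B = (2, -23/3)

B = (2, -23/3)
D = (-12, -13/3)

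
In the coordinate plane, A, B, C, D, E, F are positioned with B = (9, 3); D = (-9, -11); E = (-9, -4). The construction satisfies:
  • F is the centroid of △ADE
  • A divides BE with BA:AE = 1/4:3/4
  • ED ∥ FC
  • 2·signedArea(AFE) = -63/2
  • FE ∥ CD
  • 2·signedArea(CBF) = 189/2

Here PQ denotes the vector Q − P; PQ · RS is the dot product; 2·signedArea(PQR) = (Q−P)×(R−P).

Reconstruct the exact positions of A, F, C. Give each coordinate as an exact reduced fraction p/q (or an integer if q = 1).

A = (9/2, 5/4)
C = (-9/2, -139/12)
F = (-9/2, -55/12)

1. A_x = 9/2  [A divides BE with BA:AE = 1/4:3/4]
2. A_y = 5/4  [A divides BE with BA:AE = 1/4:3/4]
   → A = (9/2, 5/4)
3. F_x = -9/2  [F is the centroid of △ADE]
4. F_y = -55/12  [F is the centroid of △ADE]
   → F = (-9/2, -55/12)
5. C_x = -9/2  [FE ∥ CD ∩ ED ∥ FC]
6. C_y = -139/12  [FE ∥ CD ∩ ED ∥ FC]
   → C = (-9/2, -139/12)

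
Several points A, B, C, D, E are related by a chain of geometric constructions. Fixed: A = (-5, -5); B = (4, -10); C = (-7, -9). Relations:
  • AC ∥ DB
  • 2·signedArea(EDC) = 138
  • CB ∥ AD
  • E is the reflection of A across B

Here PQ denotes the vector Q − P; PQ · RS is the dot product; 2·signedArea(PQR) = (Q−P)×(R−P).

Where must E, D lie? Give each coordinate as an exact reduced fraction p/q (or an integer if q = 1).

D = (6, -6)
E = (13, -15)

1. E_x = 13  [E is the reflection of A across B]
2. E_y = -15  [E is the reflection of A across B]
   → E = (13, -15)
3. D_x = 6  [AC ∥ DB ∩ CB ∥ AD]
4. D_y = -6  [AC ∥ DB ∩ CB ∥ AD]
   → D = (6, -6)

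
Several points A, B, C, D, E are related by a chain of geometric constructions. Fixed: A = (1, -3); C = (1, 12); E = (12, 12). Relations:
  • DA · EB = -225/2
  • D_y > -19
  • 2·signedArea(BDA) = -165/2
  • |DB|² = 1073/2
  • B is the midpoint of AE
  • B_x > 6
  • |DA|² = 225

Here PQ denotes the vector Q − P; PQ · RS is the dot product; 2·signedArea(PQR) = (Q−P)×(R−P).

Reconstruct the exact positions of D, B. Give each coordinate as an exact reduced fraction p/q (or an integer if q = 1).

1. B_x = 13/2  [B is the midpoint of AE]
2. B_y = 9/2  [B is the midpoint of AE]
   → B = (13/2, 9/2)
3. D_x = 1  [DA · EB = -225/2 ∩ 2·signedArea(BDA) = -165/2]
4. D_y = -18  [DA · EB = -225/2 ∩ 2·signedArea(BDA) = -165/2]
   → D = (1, -18)

B = (13/2, 9/2)
D = (1, -18)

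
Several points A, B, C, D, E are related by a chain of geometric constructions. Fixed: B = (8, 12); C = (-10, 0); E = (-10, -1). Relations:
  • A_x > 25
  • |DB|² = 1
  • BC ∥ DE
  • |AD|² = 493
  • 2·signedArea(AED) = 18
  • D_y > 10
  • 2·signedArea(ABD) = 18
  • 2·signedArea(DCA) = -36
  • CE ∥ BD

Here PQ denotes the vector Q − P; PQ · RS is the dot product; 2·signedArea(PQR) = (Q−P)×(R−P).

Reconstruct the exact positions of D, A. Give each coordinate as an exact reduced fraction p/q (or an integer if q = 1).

1. D_x = 8  [BC ∥ DE ∩ CE ∥ BD]
2. D_y = 11  [BC ∥ DE ∩ CE ∥ BD]
   → D = (8, 11)
3. A_x = 26  [2·signedArea(ABD) = 18 ∩ 2·signedArea(DCA) = -36]
4. A_y = 24  [2·signedArea(ABD) = 18 ∩ 2·signedArea(DCA) = -36]
   → A = (26, 24)

A = (26, 24)
D = (8, 11)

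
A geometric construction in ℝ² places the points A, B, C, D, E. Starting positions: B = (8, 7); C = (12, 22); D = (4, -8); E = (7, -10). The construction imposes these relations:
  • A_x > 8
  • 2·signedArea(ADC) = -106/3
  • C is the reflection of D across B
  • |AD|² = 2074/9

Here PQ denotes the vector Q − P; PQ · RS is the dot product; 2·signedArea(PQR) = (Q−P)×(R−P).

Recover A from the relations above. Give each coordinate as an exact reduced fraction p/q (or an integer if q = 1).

A = (9, 19/3)

1. A_x = 9  [line -30·x + 8·y + 658/3 = 0 ∩ |AD|² = 2074/9]
2. A_y = 19/3  [line -30·x + 8·y + 658/3 = 0 ∩ |AD|² = 2074/9]
   → A = (9, 19/3)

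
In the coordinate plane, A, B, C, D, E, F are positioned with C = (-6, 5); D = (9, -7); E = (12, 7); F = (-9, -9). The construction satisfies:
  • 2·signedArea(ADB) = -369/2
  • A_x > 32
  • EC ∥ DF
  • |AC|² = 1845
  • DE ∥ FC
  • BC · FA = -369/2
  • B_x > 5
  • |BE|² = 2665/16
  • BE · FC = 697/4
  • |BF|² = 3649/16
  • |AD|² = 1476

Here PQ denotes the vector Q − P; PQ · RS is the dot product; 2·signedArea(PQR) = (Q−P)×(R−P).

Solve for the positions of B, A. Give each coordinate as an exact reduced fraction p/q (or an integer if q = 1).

1. B_x = 21/4  [line -3·x + -14·y + -161/4 = 0 ∩ |BF|² = 3649/16]
2. B_y = -4  [line -3·x + -14·y + -161/4 = 0 ∩ |BF|² = 3649/16]
   → B = (21/4, -4)
3. A_x = 33  [2·signedArea(ADB) = -369/2 ∩ BC · FA = -369/2]
4. A_y = 23  [2·signedArea(ADB) = -369/2 ∩ BC · FA = -369/2]
   → A = (33, 23)

A = (33, 23)
B = (21/4, -4)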